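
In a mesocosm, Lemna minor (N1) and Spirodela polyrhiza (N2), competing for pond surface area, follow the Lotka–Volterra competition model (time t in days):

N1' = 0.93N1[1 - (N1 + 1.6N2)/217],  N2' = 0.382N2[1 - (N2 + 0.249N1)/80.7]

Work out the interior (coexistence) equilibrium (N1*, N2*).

N1* ≈ 146, N2* ≈ 44.3

Setting both brackets to zero gives the nullclines N1 + 1.6N2 = 217 and 0.249N1 + N2 = 80.7.
Substituting N2 = 80.7 - 0.249N1 into the first: N1(1 - 1.6·0.249) = 217 - 1.6·80.7.
So N1* = 87.9/0.602 = 146, and then N2* = 80.7 - 0.249·146 = 44.3.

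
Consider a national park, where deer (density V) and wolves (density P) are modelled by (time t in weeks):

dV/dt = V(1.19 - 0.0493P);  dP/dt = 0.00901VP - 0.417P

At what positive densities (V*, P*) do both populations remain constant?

V* ≈ 46.3, P* ≈ 24.1

Set dP/dt = 0 with P > 0: 0.00901V - 0.417 = 0, so V* = 0.417/0.00901 = 46.3.
Set dV/dt = 0 with V > 0: 1.19 - 0.0493P = 0, so P* = 1.19/0.0493 = 24.1.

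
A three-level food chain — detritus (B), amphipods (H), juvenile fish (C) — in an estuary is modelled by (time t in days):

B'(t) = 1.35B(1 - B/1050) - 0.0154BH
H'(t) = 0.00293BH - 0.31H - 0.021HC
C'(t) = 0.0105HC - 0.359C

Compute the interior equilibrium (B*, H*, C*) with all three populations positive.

B* ≈ 640, H* ≈ 34.2, C* ≈ 74.6

From dC/dt = 0: 0.0105H* = 0.359, so H* = 34.2.
From dB/dt = 0: 1.35(1 - B*/1050) = 0.0154·34.2, giving B* = 1050·(1 - 0.39) = 640.
From dH/dt = 0: 0.00293·640 - 0.31 = 0.021C*, so C* = 1.57/0.021 = 74.6.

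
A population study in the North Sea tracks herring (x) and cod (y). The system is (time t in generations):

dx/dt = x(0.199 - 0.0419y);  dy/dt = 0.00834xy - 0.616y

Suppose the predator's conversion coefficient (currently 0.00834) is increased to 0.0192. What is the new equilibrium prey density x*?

At the interior fixed point, setting dy/dt = 0 with y > 0 fixes x* = (predator death rate)/(xy coefficient) — independent of the other coefficients.
With the change, x* = 0.616/0.0192 = 32.1; it falls from 73.9.

x* ≈ 32.1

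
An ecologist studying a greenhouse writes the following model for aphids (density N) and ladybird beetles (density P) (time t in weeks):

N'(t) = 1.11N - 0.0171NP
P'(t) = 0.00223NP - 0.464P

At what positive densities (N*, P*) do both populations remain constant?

Set dP/dt = 0 with P > 0: 0.00223N - 0.464 = 0, so N* = 0.464/0.00223 = 208.
Set dN/dt = 0 with N > 0: 1.11 - 0.0171P = 0, so P* = 1.11/0.0171 = 64.9.

N* ≈ 208, P* ≈ 64.9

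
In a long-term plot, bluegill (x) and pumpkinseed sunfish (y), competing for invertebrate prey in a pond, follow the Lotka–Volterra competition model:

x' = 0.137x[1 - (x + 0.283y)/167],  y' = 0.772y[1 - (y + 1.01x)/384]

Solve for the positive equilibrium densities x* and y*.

x* ≈ 81.7, y* ≈ 302

Setting both brackets to zero gives the nullclines x + 0.283y = 167 and 1.01x + y = 384.
Substituting y = 384 - 1.01x into the first: x(1 - 0.283·1.01) = 167 - 0.283·384.
So x* = 58.3/0.714 = 81.7, and then y* = 384 - 1.01·81.7 = 302.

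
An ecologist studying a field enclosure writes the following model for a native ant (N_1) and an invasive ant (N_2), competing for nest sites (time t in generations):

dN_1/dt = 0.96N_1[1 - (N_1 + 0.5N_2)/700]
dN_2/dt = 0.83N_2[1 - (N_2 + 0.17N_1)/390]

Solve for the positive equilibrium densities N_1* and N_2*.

Setting both brackets to zero gives the nullclines N_1 + 0.5N_2 = 700 and 0.17N_1 + N_2 = 390.
Substituting N_2 = 390 - 0.17N_1 into the first: N_1(1 - 0.5·0.17) = 700 - 0.5·390.
So N_1* = 505/0.915 = 552, and then N_2* = 390 - 0.17·552 = 296.

N_1* ≈ 552, N_2* ≈ 296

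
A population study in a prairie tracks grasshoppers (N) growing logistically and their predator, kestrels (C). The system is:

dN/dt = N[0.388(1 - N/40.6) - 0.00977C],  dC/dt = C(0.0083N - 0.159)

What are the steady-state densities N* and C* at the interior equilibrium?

From dC/dt = 0 with C > 0: 0.0083N* = 0.159, so N* = 19.2.
Substitute into dN/dt = 0: 0.388(1 - 19.2/40.6) = 0.00977C*.
The bracket is 0.528, giving C* = 0.205/0.00977 = 21.

N* ≈ 19.2, C* ≈ 21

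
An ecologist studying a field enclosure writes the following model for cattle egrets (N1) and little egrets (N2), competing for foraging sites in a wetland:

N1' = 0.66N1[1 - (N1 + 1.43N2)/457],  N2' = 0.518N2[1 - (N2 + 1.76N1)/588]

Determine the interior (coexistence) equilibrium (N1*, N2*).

Setting both brackets to zero gives the nullclines N1 + 1.43N2 = 457 and 1.76N1 + N2 = 588.
Substituting N2 = 588 - 1.76N1 into the first: N1(1 - 1.43·1.76) = 457 - 1.43·588.
So N1* = -384/-1.52 = 253, and then N2* = 588 - 1.76·253 = 143.

N1* ≈ 253, N2* ≈ 143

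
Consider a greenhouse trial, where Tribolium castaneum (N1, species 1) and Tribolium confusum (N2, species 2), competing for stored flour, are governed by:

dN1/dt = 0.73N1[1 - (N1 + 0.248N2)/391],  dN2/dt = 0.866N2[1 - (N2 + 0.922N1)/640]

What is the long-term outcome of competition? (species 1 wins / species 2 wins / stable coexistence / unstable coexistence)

stable coexistence

Compare the nullcline intercepts: K1/α12 = 391/0.248 = 1580 > K2 = 640; K2/α21 = 640/0.922 = 694 > K1 = 391.
Since both inequalities hold, each species can invade when rare, so the interior equilibrium is stable.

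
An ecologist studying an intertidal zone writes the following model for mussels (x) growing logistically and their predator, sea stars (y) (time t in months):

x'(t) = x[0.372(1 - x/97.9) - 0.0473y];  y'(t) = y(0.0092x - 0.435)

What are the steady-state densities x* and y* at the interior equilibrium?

x* ≈ 47.3, y* ≈ 4.07

From dy/dt = 0 with y > 0: 0.0092x* = 0.435, so x* = 47.3.
Substitute into dx/dt = 0: 0.372(1 - 47.3/97.9) = 0.0473y*.
The bracket is 0.517, giving y* = 0.192/0.0473 = 4.07.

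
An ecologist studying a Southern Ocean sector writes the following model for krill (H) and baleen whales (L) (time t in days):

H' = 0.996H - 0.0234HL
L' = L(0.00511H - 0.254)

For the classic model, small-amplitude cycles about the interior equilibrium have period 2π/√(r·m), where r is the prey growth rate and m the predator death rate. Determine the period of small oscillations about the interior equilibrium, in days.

Here r = 0.996 and m = 0.254, so r·m = 0.253.
ω = √0.253 = 0.503 per day, hence T = 2π/ω ≈ 12.5 days.

T ≈ 12.5 days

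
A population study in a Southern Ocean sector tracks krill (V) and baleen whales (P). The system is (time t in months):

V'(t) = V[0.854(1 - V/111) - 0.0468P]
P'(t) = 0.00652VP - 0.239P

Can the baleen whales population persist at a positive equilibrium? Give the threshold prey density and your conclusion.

The predator equation gives dP/dt > 0 only when V > 0.239/0.00652 = 36.7.
Without the predator, V → K = 111. Since 111 > 36.7, the predator can invade and persist.

Threshold V = 36.7; K > 36.7, so yes, the predator persists.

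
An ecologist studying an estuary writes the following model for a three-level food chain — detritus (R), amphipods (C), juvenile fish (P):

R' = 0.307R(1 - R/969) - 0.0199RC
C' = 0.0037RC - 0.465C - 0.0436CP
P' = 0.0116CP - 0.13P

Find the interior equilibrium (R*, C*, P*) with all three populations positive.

From dP/dt = 0: 0.0116C* = 0.13, so C* = 11.2.
From dR/dt = 0: 0.307(1 - R*/969) = 0.0199·11.2, giving R* = 969·(1 - 0.726) = 265.
From dC/dt = 0: 0.0037·265 - 0.465 = 0.0436P*, so P* = 0.516/0.0436 = 11.8.

R* ≈ 265, C* ≈ 11.2, P* ≈ 11.8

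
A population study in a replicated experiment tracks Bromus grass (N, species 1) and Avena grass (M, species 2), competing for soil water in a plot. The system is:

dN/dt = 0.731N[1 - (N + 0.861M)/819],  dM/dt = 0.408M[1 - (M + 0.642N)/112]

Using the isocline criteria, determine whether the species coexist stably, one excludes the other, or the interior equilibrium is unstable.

Compare the nullcline intercepts: K1/α12 = 819/0.861 = 951 > K2 = 112; K2/α21 = 112/0.642 = 174 < K1 = 819.
Since the inequalities point opposite ways, species 1 can invade but species 2 cannot.

species 1 excludes species 2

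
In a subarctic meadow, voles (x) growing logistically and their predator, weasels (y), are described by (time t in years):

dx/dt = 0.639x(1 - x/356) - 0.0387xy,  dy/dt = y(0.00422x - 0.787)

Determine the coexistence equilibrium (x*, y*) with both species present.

From dy/dt = 0 with y > 0: 0.00422x* = 0.787, so x* = 186.
Substitute into dx/dt = 0: 0.639(1 - 186/356) = 0.0387y*.
The bracket is 0.476, giving y* = 0.304/0.0387 = 7.86.

x* ≈ 186, y* ≈ 7.86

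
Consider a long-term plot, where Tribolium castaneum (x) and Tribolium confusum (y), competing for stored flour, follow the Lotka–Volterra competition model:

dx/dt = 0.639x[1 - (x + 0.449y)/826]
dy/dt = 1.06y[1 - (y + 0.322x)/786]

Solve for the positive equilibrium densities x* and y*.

x* ≈ 553, y* ≈ 608

Setting both brackets to zero gives the nullclines x + 0.449y = 826 and 0.322x + y = 786.
Substituting y = 786 - 0.322x into the first: x(1 - 0.449·0.322) = 826 - 0.449·786.
So x* = 473/0.855 = 553, and then y* = 786 - 0.322·553 = 608.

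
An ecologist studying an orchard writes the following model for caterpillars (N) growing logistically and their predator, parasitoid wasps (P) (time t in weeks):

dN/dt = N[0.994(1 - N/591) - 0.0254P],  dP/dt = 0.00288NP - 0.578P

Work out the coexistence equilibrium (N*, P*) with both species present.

From dP/dt = 0 with P > 0: 0.00288N* = 0.578, so N* = 201.
Substitute into dN/dt = 0: 0.994(1 - 201/591) = 0.0254P*.
The bracket is 0.66, giving P* = 0.656/0.0254 = 25.8.

N* ≈ 201, P* ≈ 25.8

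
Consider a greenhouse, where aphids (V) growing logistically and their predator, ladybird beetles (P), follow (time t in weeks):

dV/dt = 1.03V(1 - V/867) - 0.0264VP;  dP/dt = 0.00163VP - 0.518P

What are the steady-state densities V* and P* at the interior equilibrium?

From dP/dt = 0 with P > 0: 0.00163V* = 0.518, so V* = 318.
Substitute into dV/dt = 0: 1.03(1 - 318/867) = 0.0264P*.
The bracket is 0.633, giving P* = 0.652/0.0264 = 24.7.

V* ≈ 318, P* ≈ 24.7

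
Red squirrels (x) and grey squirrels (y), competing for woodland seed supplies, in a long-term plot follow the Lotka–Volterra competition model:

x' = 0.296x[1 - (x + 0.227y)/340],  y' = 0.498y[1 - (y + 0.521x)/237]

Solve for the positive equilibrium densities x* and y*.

Setting both brackets to zero gives the nullclines x + 0.227y = 340 and 0.521x + y = 237.
Substituting y = 237 - 0.521x into the first: x(1 - 0.227·0.521) = 340 - 0.227·237.
So x* = 286/0.882 = 325, and then y* = 237 - 0.521·325 = 67.9.

x* ≈ 325, y* ≈ 67.9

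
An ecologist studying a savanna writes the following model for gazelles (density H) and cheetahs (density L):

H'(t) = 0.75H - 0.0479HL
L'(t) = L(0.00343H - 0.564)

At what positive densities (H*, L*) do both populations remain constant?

Set dL/dt = 0 with L > 0: 0.00343H - 0.564 = 0, so H* = 0.564/0.00343 = 164.
Set dH/dt = 0 with H > 0: 0.75 - 0.0479L = 0, so L* = 0.75/0.0479 = 15.7.

H* ≈ 164, L* ≈ 15.7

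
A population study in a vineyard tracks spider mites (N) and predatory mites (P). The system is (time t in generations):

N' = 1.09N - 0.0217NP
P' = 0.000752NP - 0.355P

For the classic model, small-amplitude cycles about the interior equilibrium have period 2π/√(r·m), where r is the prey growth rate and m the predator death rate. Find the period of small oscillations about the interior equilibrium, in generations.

Here r = 1.09 and m = 0.355, so r·m = 0.387.
ω = √0.387 = 0.622 per generation, hence T = 2π/ω ≈ 10.1 generations.

T ≈ 10.1 generations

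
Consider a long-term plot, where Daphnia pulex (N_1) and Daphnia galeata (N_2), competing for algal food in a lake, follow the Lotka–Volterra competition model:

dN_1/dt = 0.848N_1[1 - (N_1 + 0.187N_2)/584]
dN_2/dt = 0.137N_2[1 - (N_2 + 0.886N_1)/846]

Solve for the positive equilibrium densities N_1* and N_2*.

Setting both brackets to zero gives the nullclines N_1 + 0.187N_2 = 584 and 0.886N_1 + N_2 = 846.
Substituting N_2 = 846 - 0.886N_1 into the first: N_1(1 - 0.187·0.886) = 584 - 0.187·846.
So N_1* = 426/0.834 = 510, and then N_2* = 846 - 0.886·510 = 394.

N_1* ≈ 510, N_2* ≈ 394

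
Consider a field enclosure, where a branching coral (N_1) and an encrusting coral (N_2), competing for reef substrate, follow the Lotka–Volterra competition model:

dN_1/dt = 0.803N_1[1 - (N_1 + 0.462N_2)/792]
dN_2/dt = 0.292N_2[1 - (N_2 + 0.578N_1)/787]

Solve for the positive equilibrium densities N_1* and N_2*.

Setting both brackets to zero gives the nullclines N_1 + 0.462N_2 = 792 and 0.578N_1 + N_2 = 787.
Substituting N_2 = 787 - 0.578N_1 into the first: N_1(1 - 0.462·0.578) = 792 - 0.462·787.
So N_1* = 428/0.733 = 584, and then N_2* = 787 - 0.578·584 = 449.

N_1* ≈ 584, N_2* ≈ 449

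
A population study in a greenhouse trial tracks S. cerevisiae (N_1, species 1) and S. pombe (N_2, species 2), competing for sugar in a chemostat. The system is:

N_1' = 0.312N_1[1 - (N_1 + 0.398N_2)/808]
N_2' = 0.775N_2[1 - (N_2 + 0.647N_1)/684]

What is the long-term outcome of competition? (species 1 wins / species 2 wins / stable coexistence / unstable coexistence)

stable coexistence

Compare the nullcline intercepts: K1/α12 = 808/0.398 = 2030 > K2 = 684; K2/α21 = 684/0.647 = 1060 > K1 = 808.
Since both inequalities hold, each species can invade when rare, so the interior equilibrium is stable.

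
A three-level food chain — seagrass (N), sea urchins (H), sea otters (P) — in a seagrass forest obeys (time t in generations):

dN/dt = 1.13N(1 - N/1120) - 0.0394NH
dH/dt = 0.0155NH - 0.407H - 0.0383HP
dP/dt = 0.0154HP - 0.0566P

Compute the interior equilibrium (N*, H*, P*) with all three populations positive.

From dP/dt = 0: 0.0154H* = 0.0566, so H* = 3.68.
From dN/dt = 0: 1.13(1 - N*/1120) = 0.0394·3.68, giving N* = 1120·(1 - 0.128) = 976.
From dH/dt = 0: 0.0155·976 - 0.407 = 0.0383P*, so P* = 14.7/0.0383 = 385.

N* ≈ 976, H* ≈ 3.68, P* ≈ 385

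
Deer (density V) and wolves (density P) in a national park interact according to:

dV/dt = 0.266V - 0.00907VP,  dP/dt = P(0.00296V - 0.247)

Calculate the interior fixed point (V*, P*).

Set dP/dt = 0 with P > 0: 0.00296V - 0.247 = 0, so V* = 0.247/0.00296 = 83.4.
Set dV/dt = 0 with V > 0: 0.266 - 0.00907P = 0, so P* = 0.266/0.00907 = 29.3.

V* ≈ 83.4, P* ≈ 29.3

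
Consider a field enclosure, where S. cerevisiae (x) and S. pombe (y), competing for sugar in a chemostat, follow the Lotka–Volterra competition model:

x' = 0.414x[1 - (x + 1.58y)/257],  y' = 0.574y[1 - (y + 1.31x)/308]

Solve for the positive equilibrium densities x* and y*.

x* ≈ 215, y* ≈ 26.8

Setting both brackets to zero gives the nullclines x + 1.58y = 257 and 1.31x + y = 308.
Substituting y = 308 - 1.31x into the first: x(1 - 1.58·1.31) = 257 - 1.58·308.
So x* = -230/-1.07 = 215, and then y* = 308 - 1.31·215 = 26.8.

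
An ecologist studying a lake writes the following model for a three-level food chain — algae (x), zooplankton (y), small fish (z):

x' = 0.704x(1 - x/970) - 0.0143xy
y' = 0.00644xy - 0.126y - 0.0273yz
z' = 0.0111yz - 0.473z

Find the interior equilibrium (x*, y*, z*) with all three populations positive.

From dz/dt = 0: 0.0111y* = 0.473, so y* = 42.6.
From dx/dt = 0: 0.704(1 - x*/970) = 0.0143·42.6, giving x* = 970·(1 - 0.866) = 130.
From dy/dt = 0: 0.00644·130 - 0.126 = 0.0273z*, so z* = 0.714/0.0273 = 26.1.

x* ≈ 130, y* ≈ 42.6, z* ≈ 26.1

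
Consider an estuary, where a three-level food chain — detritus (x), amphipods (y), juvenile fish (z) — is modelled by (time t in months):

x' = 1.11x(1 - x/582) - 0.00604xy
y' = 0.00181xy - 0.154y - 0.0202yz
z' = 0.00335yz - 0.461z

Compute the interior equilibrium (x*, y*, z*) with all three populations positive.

From dz/dt = 0: 0.00335y* = 0.461, so y* = 138.
From dx/dt = 0: 1.11(1 - x*/582) = 0.00604·138, giving x* = 582·(1 - 0.749) = 146.
From dy/dt = 0: 0.00181·146 - 0.154 = 0.0202z*, so z* = 0.111/0.0202 = 5.48.

x* ≈ 146, y* ≈ 138, z* ≈ 5.48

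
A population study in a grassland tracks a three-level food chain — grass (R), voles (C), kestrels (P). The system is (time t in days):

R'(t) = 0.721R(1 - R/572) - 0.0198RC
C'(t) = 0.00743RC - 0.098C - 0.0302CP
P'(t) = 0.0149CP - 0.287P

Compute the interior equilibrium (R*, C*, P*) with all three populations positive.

R* ≈ 269, C* ≈ 19.3, P* ≈ 63

From dP/dt = 0: 0.0149C* = 0.287, so C* = 19.3.
From dR/dt = 0: 0.721(1 - R*/572) = 0.0198·19.3, giving R* = 572·(1 - 0.529) = 269.
From dC/dt = 0: 0.00743·269 - 0.098 = 0.0302P*, so P* = 1.9/0.0302 = 63.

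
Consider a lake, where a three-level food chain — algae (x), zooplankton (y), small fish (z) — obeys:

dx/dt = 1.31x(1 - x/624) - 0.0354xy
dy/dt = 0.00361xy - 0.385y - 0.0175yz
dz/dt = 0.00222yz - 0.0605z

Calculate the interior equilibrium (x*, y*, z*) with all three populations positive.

From dz/dt = 0: 0.00222y* = 0.0605, so y* = 27.3.
From dx/dt = 0: 1.31(1 - x*/624) = 0.0354·27.3, giving x* = 624·(1 - 0.736) = 164.
From dy/dt = 0: 0.00361·164 - 0.385 = 0.0175z*, so z* = 0.209/0.0175 = 11.9.

x* ≈ 164, y* ≈ 27.3, z* ≈ 11.9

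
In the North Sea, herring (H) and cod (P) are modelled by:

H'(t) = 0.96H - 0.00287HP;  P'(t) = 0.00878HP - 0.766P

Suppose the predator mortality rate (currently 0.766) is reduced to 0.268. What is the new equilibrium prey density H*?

At the interior fixed point, setting dP/dt = 0 with P > 0 fixes H* = (predator death rate)/(HP coefficient) — independent of the other coefficients.
With the change, H* = 0.268/0.00878 = 30.5; it falls from 87.2.

H* ≈ 30.5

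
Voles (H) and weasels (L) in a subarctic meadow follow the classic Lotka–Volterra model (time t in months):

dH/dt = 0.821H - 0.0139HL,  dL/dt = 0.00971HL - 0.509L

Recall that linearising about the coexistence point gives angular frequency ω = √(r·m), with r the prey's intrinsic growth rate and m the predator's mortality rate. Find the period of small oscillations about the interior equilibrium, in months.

T ≈ 9.72 months

Here r = 0.821 and m = 0.509, so r·m = 0.418.
ω = √0.418 = 0.646 per month, hence T = 2π/ω ≈ 9.72 months.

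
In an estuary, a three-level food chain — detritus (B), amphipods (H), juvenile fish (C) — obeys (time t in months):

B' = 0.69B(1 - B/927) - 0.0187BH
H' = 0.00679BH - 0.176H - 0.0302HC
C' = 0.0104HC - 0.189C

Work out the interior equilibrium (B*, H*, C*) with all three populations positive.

From dC/dt = 0: 0.0104H* = 0.189, so H* = 18.2.
From dB/dt = 0: 0.69(1 - B*/927) = 0.0187·18.2, giving B* = 927·(1 - 0.493) = 470.
From dH/dt = 0: 0.00679·470 - 0.176 = 0.0302C*, so C* = 3.02/0.0302 = 99.9.

B* ≈ 470, H* ≈ 18.2, C* ≈ 99.9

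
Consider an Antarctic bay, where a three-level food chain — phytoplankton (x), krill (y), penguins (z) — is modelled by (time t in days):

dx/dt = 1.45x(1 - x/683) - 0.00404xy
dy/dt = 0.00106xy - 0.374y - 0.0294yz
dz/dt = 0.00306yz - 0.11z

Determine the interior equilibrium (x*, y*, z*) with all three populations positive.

From dz/dt = 0: 0.00306y* = 0.11, so y* = 35.9.
From dx/dt = 0: 1.45(1 - x*/683) = 0.00404·35.9, giving x* = 683·(1 - 0.1) = 615.
From dy/dt = 0: 0.00106·615 - 0.374 = 0.0294z*, so z* = 0.277/0.0294 = 9.44.

x* ≈ 615, y* ≈ 35.9, z* ≈ 9.44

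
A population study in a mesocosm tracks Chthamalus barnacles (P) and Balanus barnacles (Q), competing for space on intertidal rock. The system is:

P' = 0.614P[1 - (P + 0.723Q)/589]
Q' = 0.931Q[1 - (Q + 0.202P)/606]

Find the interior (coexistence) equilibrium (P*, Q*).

P* ≈ 177, Q* ≈ 570

Setting both brackets to zero gives the nullclines P + 0.723Q = 589 and 0.202P + Q = 606.
Substituting Q = 606 - 0.202P into the first: P(1 - 0.723·0.202) = 589 - 0.723·606.
So P* = 151/0.854 = 177, and then Q* = 606 - 0.202·177 = 570.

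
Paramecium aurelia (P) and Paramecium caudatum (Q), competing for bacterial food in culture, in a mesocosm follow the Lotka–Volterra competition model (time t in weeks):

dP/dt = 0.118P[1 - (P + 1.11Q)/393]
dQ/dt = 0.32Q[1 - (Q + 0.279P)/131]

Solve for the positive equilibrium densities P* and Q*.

Setting both brackets to zero gives the nullclines P + 1.11Q = 393 and 0.279P + Q = 131.
Substituting Q = 131 - 0.279P into the first: P(1 - 1.11·0.279) = 393 - 1.11·131.
So P* = 248/0.69 = 359, and then Q* = 131 - 0.279·359 = 30.9.

P* ≈ 359, Q* ≈ 30.9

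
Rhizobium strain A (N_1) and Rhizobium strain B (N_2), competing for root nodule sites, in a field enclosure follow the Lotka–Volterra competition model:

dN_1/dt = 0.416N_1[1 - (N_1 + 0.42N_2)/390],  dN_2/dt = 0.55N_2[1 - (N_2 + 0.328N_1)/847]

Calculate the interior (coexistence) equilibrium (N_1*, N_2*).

N_1* ≈ 39.7, N_2* ≈ 834

Setting both brackets to zero gives the nullclines N_1 + 0.42N_2 = 390 and 0.328N_1 + N_2 = 847.
Substituting N_2 = 847 - 0.328N_1 into the first: N_1(1 - 0.42·0.328) = 390 - 0.42·847.
So N_1* = 34.3/0.862 = 39.7, and then N_2* = 847 - 0.328·39.7 = 834.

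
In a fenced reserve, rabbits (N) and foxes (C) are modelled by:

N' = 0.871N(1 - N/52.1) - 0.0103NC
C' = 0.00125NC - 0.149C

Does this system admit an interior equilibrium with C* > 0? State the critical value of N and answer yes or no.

The predator equation gives dC/dt > 0 only when N > 0.149/0.00125 = 119.
Without the predator, N → K = 52.1. Since 52.1 < 119, the predator cannot invade.

Threshold N = 119; K < 119, so no, the predator goes extinct.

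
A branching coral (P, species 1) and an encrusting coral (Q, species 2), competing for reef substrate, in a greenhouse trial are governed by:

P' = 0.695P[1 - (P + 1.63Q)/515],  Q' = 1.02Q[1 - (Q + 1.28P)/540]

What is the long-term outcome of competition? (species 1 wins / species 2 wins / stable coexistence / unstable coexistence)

Compare the nullcline intercepts: K1/α12 = 515/1.63 = 316 < K2 = 540; K2/α21 = 540/1.28 = 422 < K1 = 515.
Since both are reversed, neither can invade when rare; the interior point is a saddle.

unstable coexistence (outcome depends on initial conditions)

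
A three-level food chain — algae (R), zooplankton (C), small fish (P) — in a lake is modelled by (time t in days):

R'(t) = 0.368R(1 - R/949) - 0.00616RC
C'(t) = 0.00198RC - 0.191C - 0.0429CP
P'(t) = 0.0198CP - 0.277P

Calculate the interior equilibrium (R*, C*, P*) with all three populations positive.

From dP/dt = 0: 0.0198C* = 0.277, so C* = 14.
From dR/dt = 0: 0.368(1 - R*/949) = 0.00616·14, giving R* = 949·(1 - 0.234) = 727.
From dC/dt = 0: 0.00198·727 - 0.191 = 0.0429P*, so P* = 1.25/0.0429 = 29.1.

R* ≈ 727, C* ≈ 14, P* ≈ 29.1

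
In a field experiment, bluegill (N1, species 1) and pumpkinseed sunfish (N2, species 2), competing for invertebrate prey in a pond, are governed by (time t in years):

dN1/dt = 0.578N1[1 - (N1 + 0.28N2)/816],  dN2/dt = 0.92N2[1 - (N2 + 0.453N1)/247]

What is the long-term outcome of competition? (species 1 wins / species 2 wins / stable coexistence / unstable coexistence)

species 1 excludes species 2

Compare the nullcline intercepts: K1/α12 = 816/0.28 = 2910 > K2 = 247; K2/α21 = 247/0.453 = 545 < K1 = 816.
Since the inequalities point opposite ways, species 1 can invade but species 2 cannot.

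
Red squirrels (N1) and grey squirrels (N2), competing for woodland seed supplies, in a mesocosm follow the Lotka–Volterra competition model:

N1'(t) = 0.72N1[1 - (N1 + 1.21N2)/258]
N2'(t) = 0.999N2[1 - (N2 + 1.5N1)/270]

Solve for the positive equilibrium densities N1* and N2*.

Setting both brackets to zero gives the nullclines N1 + 1.21N2 = 258 and 1.5N1 + N2 = 270.
Substituting N2 = 270 - 1.5N1 into the first: N1(1 - 1.21·1.5) = 258 - 1.21·270.
So N1* = -68.7/-0.815 = 84.3, and then N2* = 270 - 1.5·84.3 = 144.

N1* ≈ 84.3, N2* ≈ 144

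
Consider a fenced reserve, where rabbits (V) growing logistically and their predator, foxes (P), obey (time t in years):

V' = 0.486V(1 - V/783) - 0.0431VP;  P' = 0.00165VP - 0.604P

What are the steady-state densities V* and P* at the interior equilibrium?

From dP/dt = 0 with P > 0: 0.00165V* = 0.604, so V* = 366.
Substitute into dV/dt = 0: 0.486(1 - 366/783) = 0.0431P*.
The bracket is 0.532, giving P* = 0.259/0.0431 = 6.

V* ≈ 366, P* ≈ 6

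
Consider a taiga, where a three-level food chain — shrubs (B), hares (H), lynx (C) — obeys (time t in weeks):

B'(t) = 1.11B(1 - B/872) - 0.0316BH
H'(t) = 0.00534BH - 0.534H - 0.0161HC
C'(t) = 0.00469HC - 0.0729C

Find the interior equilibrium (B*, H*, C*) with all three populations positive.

From dC/dt = 0: 0.00469H* = 0.0729, so H* = 15.5.
From dB/dt = 0: 1.11(1 - B*/872) = 0.0316·15.5, giving B* = 872·(1 - 0.443) = 486.
From dH/dt = 0: 0.00534·486 - 0.534 = 0.0161C*, so C* = 2.06/0.0161 = 128.

B* ≈ 486, H* ≈ 15.5, C* ≈ 128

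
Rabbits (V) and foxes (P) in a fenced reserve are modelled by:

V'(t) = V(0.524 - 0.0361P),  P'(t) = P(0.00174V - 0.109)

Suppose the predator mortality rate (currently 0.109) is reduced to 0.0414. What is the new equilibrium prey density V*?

V* ≈ 23.8

At the interior fixed point, setting dP/dt = 0 with P > 0 fixes V* = (predator death rate)/(VP coefficient) — independent of the other coefficients.
With the change, V* = 0.0414/0.00174 = 23.8; it falls from 62.6.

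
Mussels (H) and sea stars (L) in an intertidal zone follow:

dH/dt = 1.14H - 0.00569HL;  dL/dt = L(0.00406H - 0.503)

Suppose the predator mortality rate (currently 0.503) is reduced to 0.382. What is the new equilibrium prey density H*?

H* ≈ 94.1

At the interior fixed point, setting dL/dt = 0 with L > 0 fixes H* = (predator death rate)/(HL coefficient) — independent of the other coefficients.
With the change, H* = 0.382/0.00406 = 94.1; it falls from 124.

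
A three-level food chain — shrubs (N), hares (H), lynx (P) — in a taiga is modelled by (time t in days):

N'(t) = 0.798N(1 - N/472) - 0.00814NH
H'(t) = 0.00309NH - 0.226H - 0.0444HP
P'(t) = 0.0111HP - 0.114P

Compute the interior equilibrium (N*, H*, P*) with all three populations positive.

N* ≈ 423, H* ≈ 10.3, P* ≈ 24.3

From dP/dt = 0: 0.0111H* = 0.114, so H* = 10.3.
From dN/dt = 0: 0.798(1 - N*/472) = 0.00814·10.3, giving N* = 472·(1 - 0.105) = 423.
From dH/dt = 0: 0.00309·423 - 0.226 = 0.0444P*, so P* = 1.08/0.0444 = 24.3.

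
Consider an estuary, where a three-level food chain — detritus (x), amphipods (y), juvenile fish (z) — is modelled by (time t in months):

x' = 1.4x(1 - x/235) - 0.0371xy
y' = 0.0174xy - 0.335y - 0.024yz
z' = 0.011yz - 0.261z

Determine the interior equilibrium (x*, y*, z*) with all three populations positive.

x* ≈ 87.2, y* ≈ 23.7, z* ≈ 49.3

From dz/dt = 0: 0.011y* = 0.261, so y* = 23.7.
From dx/dt = 0: 1.4(1 - x*/235) = 0.0371·23.7, giving x* = 235·(1 - 0.629) = 87.2.
From dy/dt = 0: 0.0174·87.2 - 0.335 = 0.024z*, so z* = 1.18/0.024 = 49.3.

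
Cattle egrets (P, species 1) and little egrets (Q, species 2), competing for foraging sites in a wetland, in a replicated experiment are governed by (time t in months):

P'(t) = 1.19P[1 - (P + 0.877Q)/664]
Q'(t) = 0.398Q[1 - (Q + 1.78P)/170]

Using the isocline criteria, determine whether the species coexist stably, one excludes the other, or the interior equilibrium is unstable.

Compare the nullcline intercepts: K1/α12 = 664/0.877 = 757 > K2 = 170; K2/α21 = 170/1.78 = 95.5 < K1 = 664.
Since the inequalities point opposite ways, species 1 can invade but species 2 cannot.

species 1 excludes species 2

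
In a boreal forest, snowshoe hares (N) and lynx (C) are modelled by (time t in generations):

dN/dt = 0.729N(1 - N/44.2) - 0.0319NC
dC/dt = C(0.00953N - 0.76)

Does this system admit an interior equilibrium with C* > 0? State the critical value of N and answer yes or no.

Threshold N = 79.7; K < 79.7, so no, the predator goes extinct.

The predator equation gives dC/dt > 0 only when N > 0.76/0.00953 = 79.7.
Without the predator, N → K = 44.2. Since 44.2 < 79.7, the predator cannot invade.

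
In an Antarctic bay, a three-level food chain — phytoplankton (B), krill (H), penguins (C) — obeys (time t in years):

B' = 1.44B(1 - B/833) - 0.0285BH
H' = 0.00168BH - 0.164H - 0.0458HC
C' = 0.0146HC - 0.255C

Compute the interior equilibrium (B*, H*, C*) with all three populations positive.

From dC/dt = 0: 0.0146H* = 0.255, so H* = 17.5.
From dB/dt = 0: 1.44(1 - B*/833) = 0.0285·17.5, giving B* = 833·(1 - 0.346) = 545.
From dH/dt = 0: 0.00168·545 - 0.164 = 0.0458C*, so C* = 0.752/0.0458 = 16.4.

B* ≈ 545, H* ≈ 17.5, C* ≈ 16.4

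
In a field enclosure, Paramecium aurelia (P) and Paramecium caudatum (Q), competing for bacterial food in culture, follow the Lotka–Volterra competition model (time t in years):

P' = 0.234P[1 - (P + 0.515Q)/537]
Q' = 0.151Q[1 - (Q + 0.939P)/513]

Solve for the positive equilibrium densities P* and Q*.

Setting both brackets to zero gives the nullclines P + 0.515Q = 537 and 0.939P + Q = 513.
Substituting Q = 513 - 0.939P into the first: P(1 - 0.515·0.939) = 537 - 0.515·513.
So P* = 273/0.516 = 528, and then Q* = 513 - 0.939·528 = 17.

P* ≈ 528, Q* ≈ 17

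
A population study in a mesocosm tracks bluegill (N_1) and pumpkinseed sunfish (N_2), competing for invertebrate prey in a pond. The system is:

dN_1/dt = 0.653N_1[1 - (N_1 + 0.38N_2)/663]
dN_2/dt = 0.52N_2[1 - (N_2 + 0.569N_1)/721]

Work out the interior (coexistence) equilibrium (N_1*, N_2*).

N_1* ≈ 496, N_2* ≈ 439

Setting both brackets to zero gives the nullclines N_1 + 0.38N_2 = 663 and 0.569N_1 + N_2 = 721.
Substituting N_2 = 721 - 0.569N_1 into the first: N_1(1 - 0.38·0.569) = 663 - 0.38·721.
So N_1* = 389/0.784 = 496, and then N_2* = 721 - 0.569·496 = 439.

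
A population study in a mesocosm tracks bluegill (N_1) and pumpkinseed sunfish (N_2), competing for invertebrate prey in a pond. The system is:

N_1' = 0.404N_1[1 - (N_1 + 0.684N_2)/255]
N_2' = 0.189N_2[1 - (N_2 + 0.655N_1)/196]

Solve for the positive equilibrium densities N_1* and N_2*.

Setting both brackets to zero gives the nullclines N_1 + 0.684N_2 = 255 and 0.655N_1 + N_2 = 196.
Substituting N_2 = 196 - 0.655N_1 into the first: N_1(1 - 0.684·0.655) = 255 - 0.684·196.
So N_1* = 121/0.552 = 219, and then N_2* = 196 - 0.655·219 = 52.5.

N_1* ≈ 219, N_2* ≈ 52.5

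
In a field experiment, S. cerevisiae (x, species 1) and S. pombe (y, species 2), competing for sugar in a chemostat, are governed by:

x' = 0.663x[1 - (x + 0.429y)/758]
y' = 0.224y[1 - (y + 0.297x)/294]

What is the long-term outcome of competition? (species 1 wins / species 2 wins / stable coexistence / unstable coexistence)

stable coexistence

Compare the nullcline intercepts: K1/α12 = 758/0.429 = 1770 > K2 = 294; K2/α21 = 294/0.297 = 990 > K1 = 758.
Since both inequalities hold, each species can invade when rare, so the interior equilibrium is stable.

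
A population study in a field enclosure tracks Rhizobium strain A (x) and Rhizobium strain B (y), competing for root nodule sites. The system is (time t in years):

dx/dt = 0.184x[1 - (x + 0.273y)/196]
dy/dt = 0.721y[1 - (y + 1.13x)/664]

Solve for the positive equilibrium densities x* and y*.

Setting both brackets to zero gives the nullclines x + 0.273y = 196 and 1.13x + y = 664.
Substituting y = 664 - 1.13x into the first: x(1 - 0.273·1.13) = 196 - 0.273·664.
So x* = 14.7/0.692 = 21.3, and then y* = 664 - 1.13·21.3 = 640.

x* ≈ 21.3, y* ≈ 640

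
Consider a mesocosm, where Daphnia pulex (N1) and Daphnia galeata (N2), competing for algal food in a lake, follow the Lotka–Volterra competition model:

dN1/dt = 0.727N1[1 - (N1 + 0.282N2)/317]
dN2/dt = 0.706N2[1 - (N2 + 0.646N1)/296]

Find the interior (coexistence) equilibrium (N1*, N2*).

Setting both brackets to zero gives the nullclines N1 + 0.282N2 = 317 and 0.646N1 + N2 = 296.
Substituting N2 = 296 - 0.646N1 into the first: N1(1 - 0.282·0.646) = 317 - 0.282·296.
So N1* = 234/0.818 = 286, and then N2* = 296 - 0.646·286 = 112.

N1* ≈ 286, N2* ≈ 112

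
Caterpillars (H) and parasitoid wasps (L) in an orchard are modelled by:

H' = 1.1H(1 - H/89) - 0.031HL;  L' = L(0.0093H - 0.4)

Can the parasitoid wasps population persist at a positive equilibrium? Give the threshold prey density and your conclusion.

The predator equation gives dL/dt > 0 only when H > 0.4/0.0093 = 43.
Without the predator, H → K = 89. Since 89 > 43, the predator can invade and persist.

Threshold H = 43; K > 43, so yes, the predator persists.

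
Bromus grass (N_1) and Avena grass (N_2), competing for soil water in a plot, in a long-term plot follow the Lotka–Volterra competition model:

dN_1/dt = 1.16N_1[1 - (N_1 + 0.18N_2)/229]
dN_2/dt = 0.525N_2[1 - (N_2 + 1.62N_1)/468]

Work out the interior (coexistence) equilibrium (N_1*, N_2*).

Setting both brackets to zero gives the nullclines N_1 + 0.18N_2 = 229 and 1.62N_1 + N_2 = 468.
Substituting N_2 = 468 - 1.62N_1 into the first: N_1(1 - 0.18·1.62) = 229 - 0.18·468.
So N_1* = 145/0.708 = 204, and then N_2* = 468 - 1.62·204 = 137.

N_1* ≈ 204, N_2* ≈ 137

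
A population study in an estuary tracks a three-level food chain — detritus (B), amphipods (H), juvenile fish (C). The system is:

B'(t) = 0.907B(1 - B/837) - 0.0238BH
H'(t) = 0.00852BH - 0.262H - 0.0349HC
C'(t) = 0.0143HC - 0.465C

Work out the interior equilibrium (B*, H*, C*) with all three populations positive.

From dC/dt = 0: 0.0143H* = 0.465, so H* = 32.5.
From dB/dt = 0: 0.907(1 - B*/837) = 0.0238·32.5, giving B* = 837·(1 - 0.853) = 123.
From dH/dt = 0: 0.00852·123 - 0.262 = 0.0349C*, so C* = 0.784/0.0349 = 22.5.

B* ≈ 123, H* ≈ 32.5, C* ≈ 22.5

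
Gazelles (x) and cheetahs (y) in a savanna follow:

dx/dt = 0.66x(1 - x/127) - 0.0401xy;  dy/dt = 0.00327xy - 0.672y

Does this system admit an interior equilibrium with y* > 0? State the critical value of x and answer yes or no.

Threshold x = 206; K < 206, so no, the predator goes extinct.

The predator equation gives dy/dt > 0 only when x > 0.672/0.00327 = 206.
Without the predator, x → K = 127. Since 127 < 206, the predator cannot invade.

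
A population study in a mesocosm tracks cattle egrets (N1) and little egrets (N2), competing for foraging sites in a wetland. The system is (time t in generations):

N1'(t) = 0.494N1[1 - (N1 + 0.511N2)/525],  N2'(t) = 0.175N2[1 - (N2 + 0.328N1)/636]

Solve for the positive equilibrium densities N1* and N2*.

Setting both brackets to zero gives the nullclines N1 + 0.511N2 = 525 and 0.328N1 + N2 = 636.
Substituting N2 = 636 - 0.328N1 into the first: N1(1 - 0.511·0.328) = 525 - 0.511·636.
So N1* = 200/0.832 = 240, and then N2* = 636 - 0.328·240 = 557.

N1* ≈ 240, N2* ≈ 557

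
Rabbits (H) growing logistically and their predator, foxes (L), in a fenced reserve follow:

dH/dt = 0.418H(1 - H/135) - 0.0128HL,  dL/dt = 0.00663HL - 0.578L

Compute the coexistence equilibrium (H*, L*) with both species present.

From dL/dt = 0 with L > 0: 0.00663H* = 0.578, so H* = 87.2.
Substitute into dH/dt = 0: 0.418(1 - 87.2/135) = 0.0128L*.
The bracket is 0.354, giving L* = 0.148/0.0128 = 11.6.

H* ≈ 87.2, L* ≈ 11.6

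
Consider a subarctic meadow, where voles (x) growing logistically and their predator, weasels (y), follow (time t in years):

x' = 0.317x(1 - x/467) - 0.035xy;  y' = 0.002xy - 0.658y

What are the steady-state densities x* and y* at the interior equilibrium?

x* ≈ 329, y* ≈ 2.68

From dy/dt = 0 with y > 0: 0.002x* = 0.658, so x* = 329.
Substitute into dx/dt = 0: 0.317(1 - 329/467) = 0.035y*.
The bracket is 0.296, giving y* = 0.0937/0.035 = 2.68.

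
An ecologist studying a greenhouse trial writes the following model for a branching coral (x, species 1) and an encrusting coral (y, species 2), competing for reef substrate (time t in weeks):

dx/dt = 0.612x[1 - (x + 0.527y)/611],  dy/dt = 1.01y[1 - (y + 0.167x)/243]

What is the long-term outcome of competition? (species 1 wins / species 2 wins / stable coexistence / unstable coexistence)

stable coexistence

Compare the nullcline intercepts: K1/α12 = 611/0.527 = 1160 > K2 = 243; K2/α21 = 243/0.167 = 1460 > K1 = 611.
Since both inequalities hold, each species can invade when rare, so the interior equilibrium is stable.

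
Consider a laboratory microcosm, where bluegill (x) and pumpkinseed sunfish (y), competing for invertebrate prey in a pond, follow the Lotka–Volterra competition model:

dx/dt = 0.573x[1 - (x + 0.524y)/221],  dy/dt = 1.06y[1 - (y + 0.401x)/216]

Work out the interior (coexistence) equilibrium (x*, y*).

Setting both brackets to zero gives the nullclines x + 0.524y = 221 and 0.401x + y = 216.
Substituting y = 216 - 0.401x into the first: x(1 - 0.524·0.401) = 221 - 0.524·216.
So x* = 108/0.79 = 136, and then y* = 216 - 0.401·136 = 161.

x* ≈ 136, y* ≈ 161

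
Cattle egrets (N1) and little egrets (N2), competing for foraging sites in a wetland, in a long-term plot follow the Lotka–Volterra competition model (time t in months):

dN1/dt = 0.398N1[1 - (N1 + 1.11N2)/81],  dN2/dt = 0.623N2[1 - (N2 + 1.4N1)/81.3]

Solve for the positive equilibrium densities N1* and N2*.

Setting both brackets to zero gives the nullclines N1 + 1.11N2 = 81 and 1.4N1 + N2 = 81.3.
Substituting N2 = 81.3 - 1.4N1 into the first: N1(1 - 1.11·1.4) = 81 - 1.11·81.3.
So N1* = -9.24/-0.554 = 16.7, and then N2* = 81.3 - 1.4·16.7 = 57.9.

N1* ≈ 16.7, N2* ≈ 57.9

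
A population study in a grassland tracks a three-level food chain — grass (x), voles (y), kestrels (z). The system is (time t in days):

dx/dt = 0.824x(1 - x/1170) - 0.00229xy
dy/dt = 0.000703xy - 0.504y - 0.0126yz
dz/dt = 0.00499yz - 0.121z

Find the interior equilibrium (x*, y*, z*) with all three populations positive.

x* ≈ 1090, y* ≈ 24.2, z* ≈ 20.9

From dz/dt = 0: 0.00499y* = 0.121, so y* = 24.2.
From dx/dt = 0: 0.824(1 - x*/1170) = 0.00229·24.2, giving x* = 1170·(1 - 0.0674) = 1090.
From dy/dt = 0: 0.000703·1090 - 0.504 = 0.0126z*, so z* = 0.263/0.0126 = 20.9.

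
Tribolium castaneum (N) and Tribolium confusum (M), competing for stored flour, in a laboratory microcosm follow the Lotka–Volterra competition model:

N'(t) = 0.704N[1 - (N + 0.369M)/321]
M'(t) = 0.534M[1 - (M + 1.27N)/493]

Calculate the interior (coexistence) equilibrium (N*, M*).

N* ≈ 262, M* ≈ 161

Setting both brackets to zero gives the nullclines N + 0.369M = 321 and 1.27N + M = 493.
Substituting M = 493 - 1.27N into the first: N(1 - 0.369·1.27) = 321 - 0.369·493.
So N* = 139/0.531 = 262, and then M* = 493 - 1.27·262 = 161.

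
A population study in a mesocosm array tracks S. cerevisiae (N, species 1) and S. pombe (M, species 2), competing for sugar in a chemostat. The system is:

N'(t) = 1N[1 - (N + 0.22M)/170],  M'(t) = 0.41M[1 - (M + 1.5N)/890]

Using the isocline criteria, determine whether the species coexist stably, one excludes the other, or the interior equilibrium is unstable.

Compare the nullcline intercepts: K1/α12 = 170/0.22 = 773 < K2 = 890; K2/α21 = 890/1.5 = 593 > K1 = 170.
Since the inequalities point opposite ways, species 2 can invade but species 1 cannot.

species 2 excludes species 1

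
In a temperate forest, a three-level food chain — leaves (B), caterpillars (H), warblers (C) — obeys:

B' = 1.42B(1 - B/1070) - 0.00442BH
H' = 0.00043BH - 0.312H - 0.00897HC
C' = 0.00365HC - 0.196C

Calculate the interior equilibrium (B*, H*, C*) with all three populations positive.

From dC/dt = 0: 0.00365H* = 0.196, so H* = 53.7.
From dB/dt = 0: 1.42(1 - B*/1070) = 0.00442·53.7, giving B* = 1070·(1 - 0.167) = 891.
From dH/dt = 0: 0.00043·891 - 0.312 = 0.00897C*, so C* = 0.0712/0.00897 = 7.94.

B* ≈ 891, H* ≈ 53.7, C* ≈ 7.94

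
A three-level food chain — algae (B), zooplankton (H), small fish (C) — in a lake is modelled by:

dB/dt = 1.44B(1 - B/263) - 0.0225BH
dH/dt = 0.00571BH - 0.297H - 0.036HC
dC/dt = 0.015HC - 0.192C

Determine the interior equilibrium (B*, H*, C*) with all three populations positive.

B* ≈ 210, H* ≈ 12.8, C* ≈ 25.1

From dC/dt = 0: 0.015H* = 0.192, so H* = 12.8.
From dB/dt = 0: 1.44(1 - B*/263) = 0.0225·12.8, giving B* = 263·(1 - 0.2) = 210.
From dH/dt = 0: 0.00571·210 - 0.297 = 0.036C*, so C* = 0.904/0.036 = 25.1.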